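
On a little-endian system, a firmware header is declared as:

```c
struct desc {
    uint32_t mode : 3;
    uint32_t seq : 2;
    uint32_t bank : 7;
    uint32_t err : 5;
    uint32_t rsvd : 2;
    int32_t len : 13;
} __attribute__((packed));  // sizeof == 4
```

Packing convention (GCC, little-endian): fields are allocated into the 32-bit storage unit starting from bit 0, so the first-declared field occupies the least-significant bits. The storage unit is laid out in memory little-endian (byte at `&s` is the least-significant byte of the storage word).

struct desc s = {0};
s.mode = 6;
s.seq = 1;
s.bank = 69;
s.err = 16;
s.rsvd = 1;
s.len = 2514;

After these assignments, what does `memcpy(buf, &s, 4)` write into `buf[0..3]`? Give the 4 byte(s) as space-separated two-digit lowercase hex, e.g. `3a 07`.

mode (3b) val=6 bits=0x6 at bit 0: 0x00000006
seq (2b) val=1 bits=0x1 at bit 3: 0x0000000e
bank (7b) val=69 bits=0x45 at bit 5: 0x000008ae
err (5b) val=16 bits=0x10 at bit 12: 0x000108ae
rsvd (2b) val=1 bits=0x1 at bit 17: 0x000308ae
len (13b) val=2514 bits=0x9d2 at bit 19: 0x4e9308ae
word = 0x4e9308ae → little-endian bytes:
  [0]=0xae  [1]=0x08  [2]=0x93  [3]=0x4e

ae 08 93 4e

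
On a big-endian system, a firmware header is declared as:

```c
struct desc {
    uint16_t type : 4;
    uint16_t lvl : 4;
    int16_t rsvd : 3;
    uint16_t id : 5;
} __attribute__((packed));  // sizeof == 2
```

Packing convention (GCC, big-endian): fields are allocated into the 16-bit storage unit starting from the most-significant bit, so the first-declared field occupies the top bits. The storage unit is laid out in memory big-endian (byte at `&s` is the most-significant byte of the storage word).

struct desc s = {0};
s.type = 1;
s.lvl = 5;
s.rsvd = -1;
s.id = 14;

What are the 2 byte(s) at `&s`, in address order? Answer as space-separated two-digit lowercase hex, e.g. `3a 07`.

15 ee

type:4 = 1 → 0x1 << 12 → word 0x1000
lvl:4 = 5 → 0x5 << 8 → word 0x1500
rsvd:3 = -1 → 0x7 << 5 → word 0x15e0
id:5 = 14 → 0xe << 0 → word 0x15ee
word = 0x15ee → big-endian bytes:
  [0]=0x15  [1]=0xee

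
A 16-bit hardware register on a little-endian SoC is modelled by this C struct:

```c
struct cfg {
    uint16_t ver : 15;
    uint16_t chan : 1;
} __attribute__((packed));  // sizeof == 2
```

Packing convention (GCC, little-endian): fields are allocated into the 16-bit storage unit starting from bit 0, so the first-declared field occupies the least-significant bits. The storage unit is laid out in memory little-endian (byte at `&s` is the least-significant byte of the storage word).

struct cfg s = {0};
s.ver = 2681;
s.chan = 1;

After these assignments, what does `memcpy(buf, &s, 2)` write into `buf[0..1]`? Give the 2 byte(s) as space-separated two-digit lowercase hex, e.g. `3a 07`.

79 8a

ver (15b) val=2681 bits=0xa79 at bit 0: 0x0a79
chan (1b) val=1 bits=0x1 at bit 15: 0x8a79
word = 0x8a79 → little-endian bytes:
  [0]=0x79  [1]=0x8a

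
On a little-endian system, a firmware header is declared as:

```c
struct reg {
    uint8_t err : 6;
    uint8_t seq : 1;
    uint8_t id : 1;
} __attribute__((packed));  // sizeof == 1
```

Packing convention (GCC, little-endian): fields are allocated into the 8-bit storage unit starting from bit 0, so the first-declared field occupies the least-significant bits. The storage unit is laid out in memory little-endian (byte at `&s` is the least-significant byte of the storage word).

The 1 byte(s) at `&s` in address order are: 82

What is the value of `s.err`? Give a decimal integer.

2

[0]=0x82 (little-endian) → word 0x82
err [0+:6] = (word>>0) & 0x3f = 2  ←
seq [6+:1] = (word>>6) & 0x1 = 0
id [7+:1] = (word>>7) & 0x1 = 1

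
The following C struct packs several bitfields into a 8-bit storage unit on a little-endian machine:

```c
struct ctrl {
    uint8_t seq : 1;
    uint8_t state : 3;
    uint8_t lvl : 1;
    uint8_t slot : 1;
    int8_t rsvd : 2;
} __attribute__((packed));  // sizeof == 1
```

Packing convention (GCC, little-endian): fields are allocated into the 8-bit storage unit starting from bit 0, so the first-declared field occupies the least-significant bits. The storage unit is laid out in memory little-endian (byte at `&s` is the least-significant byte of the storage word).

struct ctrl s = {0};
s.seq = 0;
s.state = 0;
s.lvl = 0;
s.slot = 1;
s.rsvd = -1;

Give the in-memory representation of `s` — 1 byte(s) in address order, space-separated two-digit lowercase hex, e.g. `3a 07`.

e0

[0+:1] seq=0 & 0x1 = 0x0; word=0x00
[1+:3] state=0 & 0x7 = 0x0; word=0x00
[4+:1] lvl=0 & 0x1 = 0x0; word=0x00
[5+:1] slot=1 & 0x1 = 0x1; word=0x20
[6+:2] rsvd=-1 & 0x3 = 0x3; word=0xe0
word = 0xe0 → little-endian bytes:
  [0]=0xe0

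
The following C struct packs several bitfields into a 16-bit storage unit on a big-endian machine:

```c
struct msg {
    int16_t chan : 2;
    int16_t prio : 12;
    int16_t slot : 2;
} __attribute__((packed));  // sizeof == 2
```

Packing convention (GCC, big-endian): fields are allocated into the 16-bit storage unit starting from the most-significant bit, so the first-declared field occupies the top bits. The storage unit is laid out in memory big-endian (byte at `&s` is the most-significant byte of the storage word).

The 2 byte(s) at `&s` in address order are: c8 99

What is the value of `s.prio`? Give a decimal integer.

[0]=0xc8 [1]=0x99 (big-endian) → word 0xc899
chan [14+:2] = (word>>14) & 0x3 = 3
prio [2+:12] = (word>>2) & 0xfff = 550  ←
slot [0+:2] = (word>>0) & 0x3 = 1
prio signed 12b, MSB=0: value = 550

550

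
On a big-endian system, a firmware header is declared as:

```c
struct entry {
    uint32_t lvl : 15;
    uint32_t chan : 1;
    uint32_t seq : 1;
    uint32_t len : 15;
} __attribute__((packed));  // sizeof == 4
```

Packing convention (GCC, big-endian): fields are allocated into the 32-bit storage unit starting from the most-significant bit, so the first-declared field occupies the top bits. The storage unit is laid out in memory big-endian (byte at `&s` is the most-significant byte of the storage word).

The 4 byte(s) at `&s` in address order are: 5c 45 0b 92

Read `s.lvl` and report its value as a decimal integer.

11810

[0]=0x5c [1]=0x45 [2]=0x0b [3]=0x92 (big-endian) → word 0x5c450b92
lvl:15 @ bit 17 → (0x5c450b92>>17)&0x7fff = 0x2e22  ←
chan:1 @ bit 16 → (0x5c450b92>>16)&0x1 = 0x1
seq:1 @ bit 15 → (0x5c450b92>>15)&0x1 = 0x0
len:15 @ bit 0 → (0x5c450b92>>0)&0x7fff = 0xb92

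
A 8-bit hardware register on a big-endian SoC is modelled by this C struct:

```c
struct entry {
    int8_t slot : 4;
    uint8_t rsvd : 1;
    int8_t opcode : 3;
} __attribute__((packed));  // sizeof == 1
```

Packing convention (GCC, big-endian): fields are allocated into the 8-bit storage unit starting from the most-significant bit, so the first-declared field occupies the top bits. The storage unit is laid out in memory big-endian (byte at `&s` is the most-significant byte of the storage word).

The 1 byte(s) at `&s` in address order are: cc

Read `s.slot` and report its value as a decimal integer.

[0]=0xcc (big-endian) → word 0xcc
slot [4+:4] = (word>>4) & 0xf = 12  ←
rsvd [3+:1] = (word>>3) & 0x1 = 1
opcode [0+:3] = (word>>0) & 0x7 = 4
slot signed 4b, MSB=1: 12 - 16 = -4

-4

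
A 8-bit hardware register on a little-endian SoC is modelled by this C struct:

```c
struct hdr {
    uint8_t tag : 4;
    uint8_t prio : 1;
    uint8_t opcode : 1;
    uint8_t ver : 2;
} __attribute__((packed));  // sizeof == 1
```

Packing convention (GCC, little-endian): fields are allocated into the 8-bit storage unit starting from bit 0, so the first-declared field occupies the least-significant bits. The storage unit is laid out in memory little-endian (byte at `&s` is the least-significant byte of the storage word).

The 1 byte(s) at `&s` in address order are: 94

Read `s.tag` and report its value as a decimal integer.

4

[0]=0x94 (little-endian) → word 0x94
tag:4 @ bit 0 → (0x94>>0)&0xf = 0x4  ←
prio:1 @ bit 4 → (0x94>>4)&0x1 = 0x1
opcode:1 @ bit 5 → (0x94>>5)&0x1 = 0x0
ver:2 @ bit 6 → (0x94>>6)&0x3 = 0x2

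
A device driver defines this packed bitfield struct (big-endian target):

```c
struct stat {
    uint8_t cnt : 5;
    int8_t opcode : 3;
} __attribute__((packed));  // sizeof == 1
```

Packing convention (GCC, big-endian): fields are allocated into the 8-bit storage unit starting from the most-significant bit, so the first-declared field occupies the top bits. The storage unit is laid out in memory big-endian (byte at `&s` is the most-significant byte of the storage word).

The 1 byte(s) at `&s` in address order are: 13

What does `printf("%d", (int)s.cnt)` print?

[0]=0x13 (big-endian) → word 0x13
cnt:5 @ bit 3 → (0x13>>3)&0x1f = 0x2  ←
opcode:3 @ bit 0 → (0x13>>0)&0x7 = 0x3

2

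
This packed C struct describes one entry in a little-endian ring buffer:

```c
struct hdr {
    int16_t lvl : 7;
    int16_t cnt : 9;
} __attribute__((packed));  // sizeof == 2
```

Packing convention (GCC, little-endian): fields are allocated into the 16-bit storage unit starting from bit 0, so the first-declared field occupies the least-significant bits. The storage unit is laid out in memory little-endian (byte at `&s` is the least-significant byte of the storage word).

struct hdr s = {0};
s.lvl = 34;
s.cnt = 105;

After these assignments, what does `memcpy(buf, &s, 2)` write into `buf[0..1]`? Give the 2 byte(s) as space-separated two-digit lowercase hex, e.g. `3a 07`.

lvl (7b) val=34 bits=0x22 at bit 0: 0x0022
cnt (9b) val=105 bits=0x69 at bit 7: 0x34a2
word = 0x34a2 → little-endian bytes:
  [0]=0xa2  [1]=0x34

a2 34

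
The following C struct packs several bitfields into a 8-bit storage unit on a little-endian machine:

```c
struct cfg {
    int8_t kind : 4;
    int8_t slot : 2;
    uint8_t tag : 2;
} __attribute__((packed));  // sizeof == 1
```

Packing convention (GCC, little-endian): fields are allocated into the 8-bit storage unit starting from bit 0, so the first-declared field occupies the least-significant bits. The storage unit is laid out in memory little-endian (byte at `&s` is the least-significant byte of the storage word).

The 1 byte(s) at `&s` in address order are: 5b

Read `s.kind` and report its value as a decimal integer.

[0]=0x5b (little-endian) → word 0x5b
kind:4 @ bit 0 → (0x5b>>0)&0xf = 0xb  ←
slot:2 @ bit 4 → (0x5b>>4)&0x3 = 0x1
tag:2 @ bit 6 → (0x5b>>6)&0x3 = 0x1
kind signed 4b, MSB=1: 11 - 16 = -5

-5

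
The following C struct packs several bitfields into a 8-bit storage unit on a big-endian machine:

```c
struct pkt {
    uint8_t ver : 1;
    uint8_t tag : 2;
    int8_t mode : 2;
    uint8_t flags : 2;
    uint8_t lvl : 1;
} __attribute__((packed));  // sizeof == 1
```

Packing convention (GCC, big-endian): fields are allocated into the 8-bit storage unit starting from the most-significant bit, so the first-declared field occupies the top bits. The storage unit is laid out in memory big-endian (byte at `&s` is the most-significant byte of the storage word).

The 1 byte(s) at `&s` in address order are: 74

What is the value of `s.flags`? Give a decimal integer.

[0]=0x74 (big-endian) → word 0x74
ver:1 @ bit 7 → (0x74>>7)&0x1 = 0x0
tag:2 @ bit 5 → (0x74>>5)&0x3 = 0x3
mode:2 @ bit 3 → (0x74>>3)&0x3 = 0x2
flags:2 @ bit 1 → (0x74>>1)&0x3 = 0x2  ←
lvl:1 @ bit 0 → (0x74>>0)&0x1 = 0x0

2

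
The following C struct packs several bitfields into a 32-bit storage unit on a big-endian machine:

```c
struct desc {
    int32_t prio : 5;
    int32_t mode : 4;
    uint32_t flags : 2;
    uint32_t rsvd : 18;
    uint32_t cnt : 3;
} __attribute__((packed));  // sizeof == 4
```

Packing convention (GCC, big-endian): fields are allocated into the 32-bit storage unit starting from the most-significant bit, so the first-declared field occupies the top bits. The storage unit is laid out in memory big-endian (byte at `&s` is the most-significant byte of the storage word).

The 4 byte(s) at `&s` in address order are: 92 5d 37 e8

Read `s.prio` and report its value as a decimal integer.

-14

[0]=0x92 [1]=0x5d [2]=0x37 [3]=0xe8 (big-endian) → word 0x925d37e8
prio:5 @ bit 27 → (0x925d37e8>>27)&0x1f = 0x12  ←
mode:4 @ bit 23 → (0x925d37e8>>23)&0xf = 0x4
flags:2 @ bit 21 → (0x925d37e8>>21)&0x3 = 0x2
rsvd:18 @ bit 3 → (0x925d37e8>>3)&0x3ffff = 0x3a6fd
cnt:3 @ bit 0 → (0x925d37e8>>0)&0x7 = 0x0
prio signed 5b, MSB=1: 18 - 32 = -14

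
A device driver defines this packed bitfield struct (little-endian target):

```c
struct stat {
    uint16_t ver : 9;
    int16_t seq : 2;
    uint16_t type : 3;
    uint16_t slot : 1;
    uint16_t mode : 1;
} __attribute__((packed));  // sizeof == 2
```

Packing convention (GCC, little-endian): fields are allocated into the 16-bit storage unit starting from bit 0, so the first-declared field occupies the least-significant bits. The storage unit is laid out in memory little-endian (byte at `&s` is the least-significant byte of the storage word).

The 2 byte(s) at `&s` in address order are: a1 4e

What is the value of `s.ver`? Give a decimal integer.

[0]=0xa1 [1]=0x4e (little-endian) → word 0x4ea1
ver [0+:9] = (word>>0) & 0x1ff = 161  ←
seq [9+:2] = (word>>9) & 0x3 = 3
type [11+:3] = (word>>11) & 0x7 = 1
slot [14+:1] = (word>>14) & 0x1 = 1
mode [15+:1] = (word>>15) & 0x1 = 0

161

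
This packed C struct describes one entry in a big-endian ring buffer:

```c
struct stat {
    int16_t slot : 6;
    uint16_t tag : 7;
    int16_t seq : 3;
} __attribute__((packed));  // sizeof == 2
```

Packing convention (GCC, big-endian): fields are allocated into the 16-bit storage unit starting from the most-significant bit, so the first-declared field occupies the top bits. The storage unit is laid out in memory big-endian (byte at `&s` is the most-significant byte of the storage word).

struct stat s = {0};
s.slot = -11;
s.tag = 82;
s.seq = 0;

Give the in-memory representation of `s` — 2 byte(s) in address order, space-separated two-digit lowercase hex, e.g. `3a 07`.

d6 90

slot:6 = -11 → 0x35 << 10 → word 0xd400
tag:7 = 82 → 0x52 << 3 → word 0xd690
seq:3 = 0 → 0x0 << 0 → word 0xd690
word = 0xd690 → big-endian bytes:
  [0]=0xd6  [1]=0x90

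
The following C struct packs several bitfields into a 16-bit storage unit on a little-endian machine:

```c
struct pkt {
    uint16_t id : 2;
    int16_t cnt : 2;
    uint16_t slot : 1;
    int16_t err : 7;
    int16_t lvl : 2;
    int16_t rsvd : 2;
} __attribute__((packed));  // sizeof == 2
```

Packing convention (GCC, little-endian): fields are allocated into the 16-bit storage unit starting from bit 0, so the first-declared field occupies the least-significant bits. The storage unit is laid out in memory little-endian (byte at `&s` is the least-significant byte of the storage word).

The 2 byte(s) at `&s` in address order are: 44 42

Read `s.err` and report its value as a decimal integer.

18

[0]=0x44 [1]=0x42 (little-endian) → word 0x4244
id [0+:2] = (word>>0) & 0x3 = 0
cnt [2+:2] = (word>>2) & 0x3 = 1
slot [4+:1] = (word>>4) & 0x1 = 0
err [5+:7] = (word>>5) & 0x7f = 18  ←
lvl [12+:2] = (word>>12) & 0x3 = 0
rsvd [14+:2] = (word>>14) & 0x3 = 1
err signed 7b, MSB=0: value = 18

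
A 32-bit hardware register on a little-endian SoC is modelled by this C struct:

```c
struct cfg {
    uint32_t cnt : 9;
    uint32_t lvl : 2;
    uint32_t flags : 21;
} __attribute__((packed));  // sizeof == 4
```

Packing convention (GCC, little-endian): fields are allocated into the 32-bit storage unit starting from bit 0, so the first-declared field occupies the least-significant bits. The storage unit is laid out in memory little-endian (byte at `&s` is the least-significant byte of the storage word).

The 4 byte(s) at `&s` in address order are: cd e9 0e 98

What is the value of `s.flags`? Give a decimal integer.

[0]=0xcd [1]=0xe9 [2]=0x0e [3]=0x98 (little-endian) → word 0x980ee9cd
cnt:9 @ bit 0 → (0x980ee9cd>>0)&0x1ff = 0x1cd
lvl:2 @ bit 9 → (0x980ee9cd>>9)&0x3 = 0x0
flags:21 @ bit 11 → (0x980ee9cd>>11)&0x1fffff = 0x1301dd  ←

1245661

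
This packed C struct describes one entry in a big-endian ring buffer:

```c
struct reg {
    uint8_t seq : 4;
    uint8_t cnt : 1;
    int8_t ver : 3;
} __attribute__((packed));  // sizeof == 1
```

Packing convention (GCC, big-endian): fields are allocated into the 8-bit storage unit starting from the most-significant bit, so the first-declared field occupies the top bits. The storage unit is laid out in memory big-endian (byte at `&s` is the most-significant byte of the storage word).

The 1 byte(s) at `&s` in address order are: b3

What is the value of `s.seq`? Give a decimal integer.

[0]=0xb3 (big-endian) → word 0xb3
seq [4+:4] = (word>>4) & 0xf = 11  ←
cnt [3+:1] = (word>>3) & 0x1 = 0
ver [0+:3] = (word>>0) & 0x7 = 3

11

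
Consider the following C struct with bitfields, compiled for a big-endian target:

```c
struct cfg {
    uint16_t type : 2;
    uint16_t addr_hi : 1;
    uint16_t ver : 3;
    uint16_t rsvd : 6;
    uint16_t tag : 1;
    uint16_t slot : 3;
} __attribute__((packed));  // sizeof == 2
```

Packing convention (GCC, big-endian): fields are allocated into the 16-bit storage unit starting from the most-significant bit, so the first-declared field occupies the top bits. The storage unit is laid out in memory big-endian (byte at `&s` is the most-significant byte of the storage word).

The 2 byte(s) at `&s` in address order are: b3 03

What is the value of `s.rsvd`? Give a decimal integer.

[0]=0xb3 [1]=0x03 (big-endian) → word 0xb303
type:2 @ bit 14 → (0xb303>>14)&0x3 = 0x2
addr_hi:1 @ bit 13 → (0xb303>>13)&0x1 = 0x1
ver:3 @ bit 10 → (0xb303>>10)&0x7 = 0x4
rsvd:6 @ bit 4 → (0xb303>>4)&0x3f = 0x30  ←
tag:1 @ bit 3 → (0xb303>>3)&0x1 = 0x0
slot:3 @ bit 0 → (0xb303>>0)&0x7 = 0x3

48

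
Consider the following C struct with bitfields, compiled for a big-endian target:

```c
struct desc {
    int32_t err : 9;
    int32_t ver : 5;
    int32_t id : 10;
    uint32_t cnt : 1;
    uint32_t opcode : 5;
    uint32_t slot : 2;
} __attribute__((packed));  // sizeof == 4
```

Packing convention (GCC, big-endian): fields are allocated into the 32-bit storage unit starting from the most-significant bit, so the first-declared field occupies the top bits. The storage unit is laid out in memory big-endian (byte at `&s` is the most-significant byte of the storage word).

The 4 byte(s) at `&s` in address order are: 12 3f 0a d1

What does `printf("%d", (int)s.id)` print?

-246

[0]=0x12 [1]=0x3f [2]=0x0a [3]=0xd1 (big-endian) → word 0x123f0ad1
err:9 @ bit 23 → (0x123f0ad1>>23)&0x1ff = 0x24
ver:5 @ bit 18 → (0x123f0ad1>>18)&0x1f = 0xf
id:10 @ bit 8 → (0x123f0ad1>>8)&0x3ff = 0x30a  ←
cnt:1 @ bit 7 → (0x123f0ad1>>7)&0x1 = 0x1
opcode:5 @ bit 2 → (0x123f0ad1>>2)&0x1f = 0x14
slot:2 @ bit 0 → (0x123f0ad1>>0)&0x3 = 0x1
id signed 10b, MSB=1: 778 - 1024 = -246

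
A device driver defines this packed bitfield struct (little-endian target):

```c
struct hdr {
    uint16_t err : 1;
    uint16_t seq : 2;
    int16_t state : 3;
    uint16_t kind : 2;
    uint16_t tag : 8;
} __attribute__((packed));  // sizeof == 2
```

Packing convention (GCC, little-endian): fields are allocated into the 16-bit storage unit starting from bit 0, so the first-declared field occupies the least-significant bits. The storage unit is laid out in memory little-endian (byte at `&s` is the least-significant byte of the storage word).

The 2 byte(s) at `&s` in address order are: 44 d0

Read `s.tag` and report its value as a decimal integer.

208

[0]=0x44 [1]=0xd0 (little-endian) → word 0xd044
err [0+:1] = (word>>0) & 0x1 = 0
seq [1+:2] = (word>>1) & 0x3 = 2
state [3+:3] = (word>>3) & 0x7 = 0
kind [6+:2] = (word>>6) & 0x3 = 1
tag [8+:8] = (word>>8) & 0xff = 208  ←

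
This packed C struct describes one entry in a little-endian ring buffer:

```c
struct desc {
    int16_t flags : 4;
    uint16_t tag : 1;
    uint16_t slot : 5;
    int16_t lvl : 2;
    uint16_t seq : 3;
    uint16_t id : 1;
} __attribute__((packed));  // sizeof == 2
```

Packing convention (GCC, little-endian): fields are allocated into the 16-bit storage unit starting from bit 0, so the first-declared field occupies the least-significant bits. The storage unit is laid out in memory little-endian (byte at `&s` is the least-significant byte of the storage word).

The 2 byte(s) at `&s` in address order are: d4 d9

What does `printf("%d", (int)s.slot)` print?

[0]=0xd4 [1]=0xd9 (little-endian) → word 0xd9d4
flags:4 @ bit 0 → (0xd9d4>>0)&0xf = 0x4
tag:1 @ bit 4 → (0xd9d4>>4)&0x1 = 0x1
slot:5 @ bit 5 → (0xd9d4>>5)&0x1f = 0xe  ←
lvl:2 @ bit 10 → (0xd9d4>>10)&0x3 = 0x2
seq:3 @ bit 12 → (0xd9d4>>12)&0x7 = 0x5
id:1 @ bit 15 → (0xd9d4>>15)&0x1 = 0x1

14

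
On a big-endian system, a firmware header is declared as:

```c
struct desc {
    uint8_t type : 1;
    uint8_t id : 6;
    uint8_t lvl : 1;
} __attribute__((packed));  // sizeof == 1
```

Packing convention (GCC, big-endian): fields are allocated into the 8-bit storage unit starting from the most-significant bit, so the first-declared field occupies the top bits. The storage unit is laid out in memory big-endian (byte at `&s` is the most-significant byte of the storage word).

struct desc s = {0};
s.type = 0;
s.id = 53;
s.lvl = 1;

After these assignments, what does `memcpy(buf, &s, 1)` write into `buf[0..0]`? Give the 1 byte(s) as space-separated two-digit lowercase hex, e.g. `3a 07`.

6b

type:1 = 0 → 0x0 << 7 → word 0x00
id:6 = 53 → 0x35 << 1 → word 0x6a
lvl:1 = 1 → 0x1 << 0 → word 0x6b
word = 0x6b → big-endian bytes:
  [0]=0x6b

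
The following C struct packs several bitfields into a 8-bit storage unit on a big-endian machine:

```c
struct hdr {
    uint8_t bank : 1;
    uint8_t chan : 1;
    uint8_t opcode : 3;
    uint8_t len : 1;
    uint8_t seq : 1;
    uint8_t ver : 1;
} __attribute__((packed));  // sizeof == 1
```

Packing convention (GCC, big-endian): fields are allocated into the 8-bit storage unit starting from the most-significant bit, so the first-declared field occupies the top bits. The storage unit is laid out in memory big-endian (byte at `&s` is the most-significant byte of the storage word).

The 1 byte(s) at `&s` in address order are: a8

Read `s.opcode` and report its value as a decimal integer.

5

[0]=0xa8 (big-endian) → word 0xa8
bank [7+:1] = (word>>7) & 0x1 = 1
chan [6+:1] = (word>>6) & 0x1 = 0
opcode [3+:3] = (word>>3) & 0x7 = 5  ←
len [2+:1] = (word>>2) & 0x1 = 0
seq [1+:1] = (word>>1) & 0x1 = 0
ver [0+:1] = (word>>0) & 0x1 = 0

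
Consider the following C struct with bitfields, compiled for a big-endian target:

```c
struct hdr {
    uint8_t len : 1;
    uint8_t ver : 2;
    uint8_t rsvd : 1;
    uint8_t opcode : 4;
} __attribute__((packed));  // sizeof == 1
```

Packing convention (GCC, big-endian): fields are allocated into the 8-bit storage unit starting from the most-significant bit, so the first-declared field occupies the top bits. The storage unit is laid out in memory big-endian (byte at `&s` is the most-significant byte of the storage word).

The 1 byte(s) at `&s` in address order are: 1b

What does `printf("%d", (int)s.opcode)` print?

[0]=0x1b (big-endian) → word 0x1b
len [7+:1] = (word>>7) & 0x1 = 0
ver [5+:2] = (word>>5) & 0x3 = 0
rsvd [4+:1] = (word>>4) & 0x1 = 1
opcode [0+:4] = (word>>0) & 0xf = 11  ←

11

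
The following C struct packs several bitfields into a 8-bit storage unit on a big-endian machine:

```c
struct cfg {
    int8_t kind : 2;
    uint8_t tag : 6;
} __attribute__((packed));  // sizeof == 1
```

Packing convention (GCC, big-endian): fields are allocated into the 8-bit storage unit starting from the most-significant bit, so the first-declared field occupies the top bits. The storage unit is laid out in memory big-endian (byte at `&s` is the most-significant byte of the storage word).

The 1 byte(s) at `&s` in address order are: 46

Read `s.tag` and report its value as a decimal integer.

6

[0]=0x46 (big-endian) → word 0x46
kind:2 @ bit 6 → (0x46>>6)&0x3 = 0x1
tag:6 @ bit 0 → (0x46>>0)&0x3f = 0x6  ←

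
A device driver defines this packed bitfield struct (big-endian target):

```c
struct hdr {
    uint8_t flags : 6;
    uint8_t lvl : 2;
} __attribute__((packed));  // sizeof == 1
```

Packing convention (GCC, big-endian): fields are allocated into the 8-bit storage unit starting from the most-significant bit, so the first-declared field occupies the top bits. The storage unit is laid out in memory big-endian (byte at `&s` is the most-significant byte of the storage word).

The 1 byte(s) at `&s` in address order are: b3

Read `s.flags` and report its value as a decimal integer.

44

[0]=0xb3 (big-endian) → word 0xb3
flags [2+:6] = (word>>2) & 0x3f = 44  ←
lvl [0+:2] = (word>>0) & 0x3 = 3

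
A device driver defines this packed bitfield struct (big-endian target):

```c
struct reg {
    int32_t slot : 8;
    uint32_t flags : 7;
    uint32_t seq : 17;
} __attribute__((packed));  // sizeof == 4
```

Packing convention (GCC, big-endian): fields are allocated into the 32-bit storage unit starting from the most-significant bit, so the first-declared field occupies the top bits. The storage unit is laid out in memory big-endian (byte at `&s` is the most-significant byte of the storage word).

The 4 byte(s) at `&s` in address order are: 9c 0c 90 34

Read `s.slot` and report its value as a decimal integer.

[0]=0x9c [1]=0x0c [2]=0x90 [3]=0x34 (big-endian) → word 0x9c0c9034
slot:8 @ bit 24 → (0x9c0c9034>>24)&0xff = 0x9c  ←
flags:7 @ bit 17 → (0x9c0c9034>>17)&0x7f = 0x6
seq:17 @ bit 0 → (0x9c0c9034>>0)&0x1ffff = 0x9034
slot signed 8b, MSB=1: 156 - 256 = -100

-100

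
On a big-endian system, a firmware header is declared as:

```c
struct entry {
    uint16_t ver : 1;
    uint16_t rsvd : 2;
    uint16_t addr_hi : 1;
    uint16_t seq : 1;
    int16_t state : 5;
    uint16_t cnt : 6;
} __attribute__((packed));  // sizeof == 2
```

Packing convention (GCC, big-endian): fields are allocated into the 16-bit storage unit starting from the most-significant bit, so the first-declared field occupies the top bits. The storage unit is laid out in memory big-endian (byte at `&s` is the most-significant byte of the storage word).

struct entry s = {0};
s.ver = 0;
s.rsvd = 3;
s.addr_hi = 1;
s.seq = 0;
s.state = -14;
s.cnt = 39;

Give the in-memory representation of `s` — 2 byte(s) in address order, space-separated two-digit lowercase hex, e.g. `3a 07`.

74 a7

[15+:1] ver=0 & 0x1 = 0x0; word=0x0000
[13+:2] rsvd=3 & 0x3 = 0x3; word=0x6000
[12+:1] addr_hi=1 & 0x1 = 0x1; word=0x7000
[11+:1] seq=0 & 0x1 = 0x0; word=0x7000
[6+:5] state=-14 & 0x1f = 0x12; word=0x7480
[0+:6] cnt=39 & 0x3f = 0x27; word=0x74a7
word = 0x74a7 → big-endian bytes:
  [0]=0x74  [1]=0xa7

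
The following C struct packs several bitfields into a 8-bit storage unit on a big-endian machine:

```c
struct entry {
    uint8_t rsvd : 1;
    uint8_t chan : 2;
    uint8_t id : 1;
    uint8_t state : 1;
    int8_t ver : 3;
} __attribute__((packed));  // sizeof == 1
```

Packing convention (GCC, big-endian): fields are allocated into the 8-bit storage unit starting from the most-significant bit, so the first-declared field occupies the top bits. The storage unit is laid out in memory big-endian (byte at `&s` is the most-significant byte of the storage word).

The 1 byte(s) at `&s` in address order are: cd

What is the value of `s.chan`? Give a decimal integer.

[0]=0xcd (big-endian) → word 0xcd
rsvd:1 @ bit 7 → (0xcd>>7)&0x1 = 0x1
chan:2 @ bit 5 → (0xcd>>5)&0x3 = 0x2  ←
id:1 @ bit 4 → (0xcd>>4)&0x1 = 0x0
state:1 @ bit 3 → (0xcd>>3)&0x1 = 0x1
ver:3 @ bit 0 → (0xcd>>0)&0x7 = 0x5

2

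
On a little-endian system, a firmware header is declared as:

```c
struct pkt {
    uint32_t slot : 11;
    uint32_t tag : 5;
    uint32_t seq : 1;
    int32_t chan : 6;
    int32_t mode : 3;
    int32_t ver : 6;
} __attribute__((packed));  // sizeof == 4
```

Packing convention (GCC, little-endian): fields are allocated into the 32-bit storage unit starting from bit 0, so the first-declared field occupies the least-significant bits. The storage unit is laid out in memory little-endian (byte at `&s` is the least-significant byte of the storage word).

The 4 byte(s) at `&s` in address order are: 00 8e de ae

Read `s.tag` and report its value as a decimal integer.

[0]=0x00 [1]=0x8e [2]=0xde [3]=0xae (little-endian) → word 0xaede8e00
slot:11 @ bit 0 → (0xaede8e00>>0)&0x7ff = 0x600
tag:5 @ bit 11 → (0xaede8e00>>11)&0x1f = 0x11  ←
seq:1 @ bit 16 → (0xaede8e00>>16)&0x1 = 0x0
chan:6 @ bit 17 → (0xaede8e00>>17)&0x3f = 0x2f
mode:3 @ bit 23 → (0xaede8e00>>23)&0x7 = 0x5
ver:6 @ bit 26 → (0xaede8e00>>26)&0x3f = 0x2b

17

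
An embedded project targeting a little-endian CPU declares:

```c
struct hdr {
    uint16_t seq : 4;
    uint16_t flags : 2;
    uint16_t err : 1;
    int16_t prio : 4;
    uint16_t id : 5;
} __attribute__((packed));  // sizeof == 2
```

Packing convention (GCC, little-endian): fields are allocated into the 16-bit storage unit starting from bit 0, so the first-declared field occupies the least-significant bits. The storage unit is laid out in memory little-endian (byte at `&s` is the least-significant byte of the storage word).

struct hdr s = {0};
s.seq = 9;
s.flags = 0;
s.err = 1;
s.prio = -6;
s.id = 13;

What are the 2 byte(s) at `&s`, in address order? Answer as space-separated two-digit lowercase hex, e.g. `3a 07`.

seq (4b) val=9 bits=0x9 at bit 0: 0x0009
flags (2b) val=0 bits=0x0 at bit 4: 0x0009
err (1b) val=1 bits=0x1 at bit 6: 0x0049
prio (4b) val=-6 bits=0xa at bit 7: 0x0549
id (5b) val=13 bits=0xd at bit 11: 0x6d49
word = 0x6d49 → little-endian bytes:
  [0]=0x49  [1]=0x6d

49 6d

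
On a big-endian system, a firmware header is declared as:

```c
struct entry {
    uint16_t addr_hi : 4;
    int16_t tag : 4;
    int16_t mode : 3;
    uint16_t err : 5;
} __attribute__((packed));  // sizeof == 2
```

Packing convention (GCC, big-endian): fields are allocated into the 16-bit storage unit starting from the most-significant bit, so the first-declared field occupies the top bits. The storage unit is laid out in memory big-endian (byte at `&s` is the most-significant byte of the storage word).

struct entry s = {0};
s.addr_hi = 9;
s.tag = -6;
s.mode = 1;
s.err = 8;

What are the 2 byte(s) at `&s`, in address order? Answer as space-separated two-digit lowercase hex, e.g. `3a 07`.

addr_hi:4 = 9 → 0x9 << 12 → word 0x9000
tag:4 = -6 → 0xa << 8 → word 0x9a00
mode:3 = 1 → 0x1 << 5 → word 0x9a20
err:5 = 8 → 0x8 << 0 → word 0x9a28
word = 0x9a28 → big-endian bytes:
  [0]=0x9a  [1]=0x28

9a 28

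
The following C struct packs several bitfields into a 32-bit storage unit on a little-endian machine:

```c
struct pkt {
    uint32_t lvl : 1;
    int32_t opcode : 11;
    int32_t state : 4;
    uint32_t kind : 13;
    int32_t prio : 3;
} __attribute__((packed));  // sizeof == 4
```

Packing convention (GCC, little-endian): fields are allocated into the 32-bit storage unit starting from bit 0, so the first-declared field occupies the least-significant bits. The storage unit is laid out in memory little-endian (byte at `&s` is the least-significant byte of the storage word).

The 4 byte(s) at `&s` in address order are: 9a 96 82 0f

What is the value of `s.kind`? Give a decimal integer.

[0]=0x9a [1]=0x96 [2]=0x82 [3]=0x0f (little-endian) → word 0x0f82969a
lvl:1 @ bit 0 → (0x0f82969a>>0)&0x1 = 0x0
opcode:11 @ bit 1 → (0x0f82969a>>1)&0x7ff = 0x34d
state:4 @ bit 12 → (0x0f82969a>>12)&0xf = 0x9
kind:13 @ bit 16 → (0x0f82969a>>16)&0x1fff = 0xf82  ←
prio:3 @ bit 29 → (0x0f82969a>>29)&0x7 = 0x0

3970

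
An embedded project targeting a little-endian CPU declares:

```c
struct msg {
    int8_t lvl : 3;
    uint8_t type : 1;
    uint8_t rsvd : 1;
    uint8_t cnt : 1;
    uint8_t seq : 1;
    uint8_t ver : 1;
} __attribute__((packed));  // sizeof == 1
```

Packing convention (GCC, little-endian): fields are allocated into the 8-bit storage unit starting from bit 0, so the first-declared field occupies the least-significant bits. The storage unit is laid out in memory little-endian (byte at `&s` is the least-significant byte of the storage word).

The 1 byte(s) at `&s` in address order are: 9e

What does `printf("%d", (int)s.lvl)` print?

[0]=0x9e (little-endian) → word 0x9e
lvl [0+:3] = (word>>0) & 0x7 = 6  ←
type [3+:1] = (word>>3) & 0x1 = 1
rsvd [4+:1] = (word>>4) & 0x1 = 1
cnt [5+:1] = (word>>5) & 0x1 = 0
seq [6+:1] = (word>>6) & 0x1 = 0
ver [7+:1] = (word>>7) & 0x1 = 1
lvl signed 3b, MSB=1: 6 - 8 = -2

-2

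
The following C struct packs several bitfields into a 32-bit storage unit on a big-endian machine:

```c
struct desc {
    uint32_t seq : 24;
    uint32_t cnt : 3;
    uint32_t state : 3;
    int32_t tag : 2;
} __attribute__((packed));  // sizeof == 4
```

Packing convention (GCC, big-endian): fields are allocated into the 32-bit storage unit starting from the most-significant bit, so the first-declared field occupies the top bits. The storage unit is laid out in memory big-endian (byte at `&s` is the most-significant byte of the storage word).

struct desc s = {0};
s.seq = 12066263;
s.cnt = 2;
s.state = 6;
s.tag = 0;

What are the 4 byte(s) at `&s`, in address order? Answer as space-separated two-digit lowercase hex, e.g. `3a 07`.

seq (24b) val=12066263 bits=0xb81dd7 at bit 8: 0xb81dd700
cnt (3b) val=2 bits=0x2 at bit 5: 0xb81dd740
state (3b) val=6 bits=0x6 at bit 2: 0xb81dd758
tag (2b) val=0 bits=0x0 at bit 0: 0xb81dd758
word = 0xb81dd758 → big-endian bytes:
  [0]=0xb8  [1]=0x1d  [2]=0xd7  [3]=0x58

b8 1d d7 58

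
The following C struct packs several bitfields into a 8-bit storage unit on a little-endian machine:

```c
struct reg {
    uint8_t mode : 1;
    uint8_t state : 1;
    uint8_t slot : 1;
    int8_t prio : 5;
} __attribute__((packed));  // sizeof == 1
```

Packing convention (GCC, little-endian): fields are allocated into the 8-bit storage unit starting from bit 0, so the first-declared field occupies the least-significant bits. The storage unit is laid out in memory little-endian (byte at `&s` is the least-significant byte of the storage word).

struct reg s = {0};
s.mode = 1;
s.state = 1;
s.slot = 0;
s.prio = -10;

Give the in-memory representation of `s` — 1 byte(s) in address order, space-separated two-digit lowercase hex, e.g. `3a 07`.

b3

mode:1 = 1 → 0x1 << 0 → word 0x01
state:1 = 1 → 0x1 << 1 → word 0x03
slot:1 = 0 → 0x0 << 2 → word 0x03
prio:5 = -10 → 0x16 << 3 → word 0xb3
word = 0xb3 → little-endian bytes:
  [0]=0xb3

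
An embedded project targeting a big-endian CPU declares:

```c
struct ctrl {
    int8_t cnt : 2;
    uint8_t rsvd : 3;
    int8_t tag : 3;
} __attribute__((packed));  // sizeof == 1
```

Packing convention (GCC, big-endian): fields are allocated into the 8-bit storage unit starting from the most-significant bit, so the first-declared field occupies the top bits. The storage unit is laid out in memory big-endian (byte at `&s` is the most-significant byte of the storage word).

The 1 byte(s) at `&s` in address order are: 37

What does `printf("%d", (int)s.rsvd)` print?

[0]=0x37 (big-endian) → word 0x37
cnt [6+:2] = (word>>6) & 0x3 = 0
rsvd [3+:3] = (word>>3) & 0x7 = 6  ←
tag [0+:3] = (word>>0) & 0x7 = 7

6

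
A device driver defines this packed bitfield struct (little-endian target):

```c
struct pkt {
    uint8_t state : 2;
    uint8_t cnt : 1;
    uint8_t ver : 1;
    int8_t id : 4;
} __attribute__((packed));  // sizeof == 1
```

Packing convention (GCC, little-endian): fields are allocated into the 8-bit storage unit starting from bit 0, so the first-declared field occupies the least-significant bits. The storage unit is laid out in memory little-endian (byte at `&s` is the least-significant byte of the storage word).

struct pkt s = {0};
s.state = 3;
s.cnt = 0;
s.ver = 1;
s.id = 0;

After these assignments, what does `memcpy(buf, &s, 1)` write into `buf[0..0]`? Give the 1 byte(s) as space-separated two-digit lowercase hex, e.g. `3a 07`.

0b

state:2 = 3 → 0x3 << 0 → word 0x03
cnt:1 = 0 → 0x0 << 2 → word 0x03
ver:1 = 1 → 0x1 << 3 → word 0x0b
id:4 = 0 → 0x0 << 4 → word 0x0b
word = 0x0b → little-endian bytes:
  [0]=0x0b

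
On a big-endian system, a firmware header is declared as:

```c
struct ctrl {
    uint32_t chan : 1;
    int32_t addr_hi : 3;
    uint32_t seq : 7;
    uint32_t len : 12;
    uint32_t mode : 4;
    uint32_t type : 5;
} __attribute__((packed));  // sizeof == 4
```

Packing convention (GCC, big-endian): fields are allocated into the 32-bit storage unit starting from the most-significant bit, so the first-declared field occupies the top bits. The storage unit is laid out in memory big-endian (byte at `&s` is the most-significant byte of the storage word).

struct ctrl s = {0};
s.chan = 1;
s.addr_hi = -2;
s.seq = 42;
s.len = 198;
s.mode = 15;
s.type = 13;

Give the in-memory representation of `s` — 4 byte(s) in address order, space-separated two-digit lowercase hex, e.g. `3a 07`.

chan (1b) val=1 bits=0x1 at bit 31: 0x80000000
addr_hi (3b) val=-2 bits=0x6 at bit 28: 0xe0000000
seq (7b) val=42 bits=0x2a at bit 21: 0xe5400000
len (12b) val=198 bits=0xc6 at bit 9: 0xe5418c00
mode (4b) val=15 bits=0xf at bit 5: 0xe5418de0
type (5b) val=13 bits=0xd at bit 0: 0xe5418ded
word = 0xe5418ded → big-endian bytes:
  [0]=0xe5  [1]=0x41  [2]=0x8d  [3]=0xed

e5 41 8d ed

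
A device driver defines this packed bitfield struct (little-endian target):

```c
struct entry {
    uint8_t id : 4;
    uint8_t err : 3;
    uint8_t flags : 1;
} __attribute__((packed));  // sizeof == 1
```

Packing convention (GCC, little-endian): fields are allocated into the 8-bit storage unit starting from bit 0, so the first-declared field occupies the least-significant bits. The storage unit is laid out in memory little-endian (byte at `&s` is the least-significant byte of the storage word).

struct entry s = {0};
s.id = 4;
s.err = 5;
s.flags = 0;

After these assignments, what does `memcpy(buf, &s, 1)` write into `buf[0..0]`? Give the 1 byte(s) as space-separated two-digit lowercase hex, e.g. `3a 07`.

id:4 = 4 → 0x4 << 0 → word 0x04
err:3 = 5 → 0x5 << 4 → word 0x54
flags:1 = 0 → 0x0 << 7 → word 0x54
word = 0x54 → little-endian bytes:
  [0]=0x54

54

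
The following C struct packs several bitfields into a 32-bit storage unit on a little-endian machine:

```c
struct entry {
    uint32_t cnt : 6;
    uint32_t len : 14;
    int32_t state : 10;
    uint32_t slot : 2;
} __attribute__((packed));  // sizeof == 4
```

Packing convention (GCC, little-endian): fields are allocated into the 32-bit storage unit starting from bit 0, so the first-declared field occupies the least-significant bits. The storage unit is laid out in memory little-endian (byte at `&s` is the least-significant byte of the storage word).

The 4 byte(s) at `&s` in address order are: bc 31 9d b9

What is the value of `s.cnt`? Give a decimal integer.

[0]=0xbc [1]=0x31 [2]=0x9d [3]=0xb9 (little-endian) → word 0xb99d31bc
cnt [0+:6] = (word>>0) & 0x3f = 60  ←
len [6+:14] = (word>>6) & 0x3fff = 13510
state [20+:10] = (word>>20) & 0x3ff = 921
slot [30+:2] = (word>>30) & 0x3 = 2

60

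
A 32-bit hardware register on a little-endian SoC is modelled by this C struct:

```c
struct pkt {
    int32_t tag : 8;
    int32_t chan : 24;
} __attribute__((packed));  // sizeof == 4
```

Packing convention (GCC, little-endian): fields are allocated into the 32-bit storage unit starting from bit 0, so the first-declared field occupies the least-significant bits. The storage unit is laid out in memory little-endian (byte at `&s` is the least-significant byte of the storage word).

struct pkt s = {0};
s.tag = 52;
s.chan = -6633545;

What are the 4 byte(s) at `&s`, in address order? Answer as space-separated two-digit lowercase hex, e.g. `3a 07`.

34 b7 c7 9a

tag (8b) val=52 bits=0x34 at bit 0: 0x00000034
chan (24b) val=-6633545 bits=0x9ac7b7 at bit 8: 0x9ac7b734
word = 0x9ac7b734 → little-endian bytes:
  [0]=0x34  [1]=0xb7  [2]=0xc7  [3]=0x9a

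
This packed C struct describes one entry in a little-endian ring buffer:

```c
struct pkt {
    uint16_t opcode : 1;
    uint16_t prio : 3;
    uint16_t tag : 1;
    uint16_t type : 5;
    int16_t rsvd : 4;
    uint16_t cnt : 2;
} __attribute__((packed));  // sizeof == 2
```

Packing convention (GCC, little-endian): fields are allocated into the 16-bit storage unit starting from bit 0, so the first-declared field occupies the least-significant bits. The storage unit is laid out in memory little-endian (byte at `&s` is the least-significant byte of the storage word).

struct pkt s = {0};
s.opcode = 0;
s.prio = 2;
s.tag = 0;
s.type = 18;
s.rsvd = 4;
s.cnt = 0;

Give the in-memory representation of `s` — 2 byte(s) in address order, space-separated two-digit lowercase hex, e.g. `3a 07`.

opcode (1b) val=0 bits=0x0 at bit 0: 0x0000
prio (3b) val=2 bits=0x2 at bit 1: 0x0004
tag (1b) val=0 bits=0x0 at bit 4: 0x0004
type (5b) val=18 bits=0x12 at bit 5: 0x0244
rsvd (4b) val=4 bits=0x4 at bit 10: 0x1244
cnt (2b) val=0 bits=0x0 at bit 14: 0x1244
word = 0x1244 → little-endian bytes:
  [0]=0x44  [1]=0x12

44 12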